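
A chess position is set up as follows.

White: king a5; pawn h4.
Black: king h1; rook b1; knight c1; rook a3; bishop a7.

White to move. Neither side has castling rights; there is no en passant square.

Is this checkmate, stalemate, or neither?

White to move; white king on a5.
In check: yes, from the black rook on a3.
King squares — a4: attacked by Ra3; b4: attacked by Rb1; b5: attacked by Rb1; a6: attacked by Ra3; b6: attacked by Rb1.
Legal moves for White: none.
In check with no legal moves → checkmate.

checkmate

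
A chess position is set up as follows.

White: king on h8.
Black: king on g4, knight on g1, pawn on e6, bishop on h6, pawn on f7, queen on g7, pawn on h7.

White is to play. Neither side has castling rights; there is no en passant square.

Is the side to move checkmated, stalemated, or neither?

White to move; white king on h8.
In check: yes, from the black queen on g7.
King squares — g7: attacked by Bh6; h7: attacked by Qg7; g8: attacked by Qg7.
Legal moves for White: none.
In check with no legal moves → checkmate.

checkmate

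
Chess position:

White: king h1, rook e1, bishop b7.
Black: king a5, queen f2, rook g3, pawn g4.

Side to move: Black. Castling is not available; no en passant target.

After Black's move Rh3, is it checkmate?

yes

After Rh3: white king on h1; in check: yes, from the black rook on h3.
King squares — g1: attacked by Qf2; g2: attacked by Qf2; h2: attacked by Qf2.
White has no legal moves → checkmate.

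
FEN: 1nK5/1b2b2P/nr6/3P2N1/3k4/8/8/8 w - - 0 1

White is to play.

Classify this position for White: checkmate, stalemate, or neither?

White to move; white king on c8.
In check: yes, from the black bishop on b7.
King squares — b7: attacked by Rb6; c7: attacked by Na6; d7: attacked by Nb8; b8: attacked by Na6; d8: attacked by Be7.
Legal moves for White: none.
In check with no legal moves → checkmate.

checkmate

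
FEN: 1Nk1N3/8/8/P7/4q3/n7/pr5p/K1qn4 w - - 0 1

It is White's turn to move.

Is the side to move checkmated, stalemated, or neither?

checkmate

White to move; white king on a1.
In check: yes, from the black queen on c1.
King squares — b1: attacked by Qc1; a2: attacked by Rb2; b2: attacked by Qc1.
Legal moves for White: none.
In check with no legal moves → checkmate.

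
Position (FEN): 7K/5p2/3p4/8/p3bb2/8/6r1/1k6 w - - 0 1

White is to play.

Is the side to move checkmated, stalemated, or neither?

White to move; white king on h8.
In check: no.
King squares — g7: attacked by Rg2; h7: attacked by Be4; g8: attacked by Rg2.
Legal moves for White: none.
Not in check and no legal moves → stalemate.

stalemate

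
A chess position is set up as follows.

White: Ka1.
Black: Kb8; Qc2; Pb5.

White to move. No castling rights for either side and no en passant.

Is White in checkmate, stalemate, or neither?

stalemate

White to move; white king on a1.
In check: no.
King squares — b1: attacked by Qc2; a2: attacked by Qc2; b2: attacked by Qc2.
Legal moves for White: none.
Not in check and no legal moves → stalemate.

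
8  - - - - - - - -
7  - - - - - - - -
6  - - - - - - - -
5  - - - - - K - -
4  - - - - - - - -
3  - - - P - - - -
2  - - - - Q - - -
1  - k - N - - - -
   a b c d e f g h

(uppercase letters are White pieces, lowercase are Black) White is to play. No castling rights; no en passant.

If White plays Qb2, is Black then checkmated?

yes

After Qb2: black king on b1; in check: yes, from the white queen on b2.
King squares — a1: attacked by Qb2; c1: attacked by Qb2; a2: attacked by Qb2; b2: attacked by Nd1; c2: attacked by Qb2.
Black has no legal moves → checkmate.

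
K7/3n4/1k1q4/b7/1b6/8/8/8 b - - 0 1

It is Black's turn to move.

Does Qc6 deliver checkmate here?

yes

After Qc6: white king on a8; in check: yes, from the black queen on c6.
King squares — a7: attacked by Kb6; b7: attacked by Kb6; b8: attacked by Nd7.
White has no legal moves → checkmate.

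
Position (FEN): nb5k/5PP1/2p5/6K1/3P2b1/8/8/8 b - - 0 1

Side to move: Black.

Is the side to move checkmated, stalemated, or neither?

neither

Black to move; black king on h8.
In check: yes, from the white pawn on g7.
Legal moves for Black: Kh7, Kxg7.
Black is in check but has 2 legal moves → neither.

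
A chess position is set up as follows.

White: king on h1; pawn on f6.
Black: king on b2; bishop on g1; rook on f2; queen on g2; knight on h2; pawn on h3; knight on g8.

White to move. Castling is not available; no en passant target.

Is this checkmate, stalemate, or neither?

checkmate

White to move; white king on h1.
In check: yes, from the black queen on g2.
King squares — g1: attacked by Qg2; g2: attacked by Rf2; h2: attacked by Bg1.
Legal moves for White: none.
In check with no legal moves → checkmate.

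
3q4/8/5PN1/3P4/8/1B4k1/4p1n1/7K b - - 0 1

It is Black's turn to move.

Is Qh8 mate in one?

no

After Qh8: white king on h1; in check: yes, from the black queen on h8.
White has 3 legal replies: Kg1, Nxh8, Nh4.
In check but a legal move exists → not checkmate.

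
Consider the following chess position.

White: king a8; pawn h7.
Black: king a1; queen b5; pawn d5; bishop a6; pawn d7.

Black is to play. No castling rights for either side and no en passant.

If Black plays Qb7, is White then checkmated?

After Qb7: white king on a8; in check: yes, from the black queen on b7.
King squares — a7: attacked by Qb7; b7: attacked by Ba6; b8: attacked by Qb7.
White has no legal moves → checkmate.

yes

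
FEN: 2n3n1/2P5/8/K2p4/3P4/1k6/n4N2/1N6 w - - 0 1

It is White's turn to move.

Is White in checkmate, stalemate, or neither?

White to move; white king on a5.
In check: no.
Legal moves for White: Ka6, Kb5, Ng4, Ne4, Nh3, Nd3, Nh1, Nd1, Nc3, Na3, Nd2+.
White has 11 legal moves and is not in check → neither.

neither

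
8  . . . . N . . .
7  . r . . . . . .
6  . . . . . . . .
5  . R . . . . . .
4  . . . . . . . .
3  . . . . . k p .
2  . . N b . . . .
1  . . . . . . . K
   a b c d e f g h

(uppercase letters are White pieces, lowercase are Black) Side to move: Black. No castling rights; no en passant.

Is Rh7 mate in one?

After Rh7: white king on h1; in check: yes, from the black rook on h7.
White has 2 legal replies: Kg1, Rh5.
In check but a legal move exists → not checkmate.

no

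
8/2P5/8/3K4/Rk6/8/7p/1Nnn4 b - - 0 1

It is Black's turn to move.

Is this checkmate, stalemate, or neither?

Black to move; black king on b4.
In check: yes, from the white rook on a4.
Legal moves for Black: Kb5, Kxa4, Kb3.
Black is in check but has 3 legal moves → neither.

neither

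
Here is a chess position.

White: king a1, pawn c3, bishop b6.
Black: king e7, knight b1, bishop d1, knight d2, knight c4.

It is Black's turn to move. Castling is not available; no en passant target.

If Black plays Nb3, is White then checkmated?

no

After Nb3: white king on a1; in check: yes, from the black knight on b3.
White has 2 legal replies: Ka2, Kxb1.
In check but a legal move exists → not checkmate.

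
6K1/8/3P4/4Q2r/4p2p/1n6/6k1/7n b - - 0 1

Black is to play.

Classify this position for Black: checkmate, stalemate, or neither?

Black to move; black king on g2.
In check: no.
Legal moves for Black include: Rh8+, Rh7, Rh6, Rg5+, Rf5, Rxe5, Nc5, Na5, Nd4, Nd2, Nc1, Na1, Kh3, Kf3, Kf2, Kg1, Kf1, Ng3, ... (list truncated; more exist).
Black has legal moves and is not in check → neither.

neither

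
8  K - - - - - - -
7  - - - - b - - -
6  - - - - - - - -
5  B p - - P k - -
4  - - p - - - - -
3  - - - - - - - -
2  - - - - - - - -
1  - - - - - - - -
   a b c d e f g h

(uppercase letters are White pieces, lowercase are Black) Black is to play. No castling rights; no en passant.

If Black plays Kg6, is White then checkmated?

no

After Kg6: white king on a8; in check: no.
White is not in check, so this cannot be checkmate.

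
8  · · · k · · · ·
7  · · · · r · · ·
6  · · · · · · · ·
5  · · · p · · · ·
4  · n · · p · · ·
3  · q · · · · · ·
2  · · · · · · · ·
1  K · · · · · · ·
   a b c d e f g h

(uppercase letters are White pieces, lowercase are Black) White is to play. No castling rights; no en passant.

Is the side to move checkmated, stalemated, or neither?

White to move; white king on a1.
In check: no.
King squares — b1: attacked by Qb3; a2: attacked by Qb3; b2: attacked by Qb3.
Legal moves for White: none.
Not in check and no legal moves → stalemate.

stalemate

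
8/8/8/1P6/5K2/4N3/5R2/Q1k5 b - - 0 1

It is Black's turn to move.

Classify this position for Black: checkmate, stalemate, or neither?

checkmate

Black to move; black king on c1.
In check: yes, from the white queen on a1.
King squares — b1: attacked by Qa1; d1: attacked by Qa1; b2: attacked by Qa1; c2: attacked by Rf2; d2: attacked by Rf2.
Legal moves for Black: none.
In check with no legal moves → checkmate.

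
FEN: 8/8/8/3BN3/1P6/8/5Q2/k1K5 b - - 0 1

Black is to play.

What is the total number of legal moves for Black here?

0

Black to move; king on a1.
In check: no.
Legal moves: none.
Count: 0.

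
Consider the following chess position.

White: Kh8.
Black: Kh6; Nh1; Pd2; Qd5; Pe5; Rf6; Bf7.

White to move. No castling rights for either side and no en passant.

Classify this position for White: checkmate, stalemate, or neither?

White to move; white king on h8.
In check: no.
King squares — g7: attacked by Kh6; h7: attacked by Kh6; g8: attacked by Bf7.
Legal moves for White: none.
Not in check and no legal moves → stalemate.

stalemate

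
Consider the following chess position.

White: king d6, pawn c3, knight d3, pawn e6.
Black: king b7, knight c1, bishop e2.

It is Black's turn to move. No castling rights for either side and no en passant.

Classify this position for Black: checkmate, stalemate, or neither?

neither

Black to move; black king on b7.
In check: no.
Legal moves for Black: Kc8, Kb8, Ka8, Ka7, Kb6, Ka6, Bh5, Bg4, Bf3, Bxd3, Bf1, Bd1, Nxd3, Nb3, Na2.
Black has 15 legal moves and is not in check → neither.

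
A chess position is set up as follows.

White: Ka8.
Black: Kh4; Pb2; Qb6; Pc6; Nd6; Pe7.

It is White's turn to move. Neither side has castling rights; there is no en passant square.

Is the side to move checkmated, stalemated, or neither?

stalemate

White to move; white king on a8.
In check: no.
King squares — a7: attacked by Qb6; b7: attacked by Qb6; b8: attacked by Qb6.
Legal moves for White: none.
Not in check and no legal moves → stalemate.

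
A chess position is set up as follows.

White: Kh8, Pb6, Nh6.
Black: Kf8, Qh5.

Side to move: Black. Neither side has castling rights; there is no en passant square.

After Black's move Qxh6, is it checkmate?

After Qxh6: white king on h8; in check: yes, from the black queen on h6.
King squares — g7: attacked by Qh6; h7: attacked by Qh6; g8: attacked by Kf8.
White has no legal moves → checkmate.

yes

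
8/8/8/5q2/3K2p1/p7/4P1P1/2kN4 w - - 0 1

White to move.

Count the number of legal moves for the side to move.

White to move; king on d4.
In check: no.
Legal moves: Kc4, Ke3, Kc3, Ne3, Nc3, Nf2, Nb2, g3, e3, e4.
Count: 10.

10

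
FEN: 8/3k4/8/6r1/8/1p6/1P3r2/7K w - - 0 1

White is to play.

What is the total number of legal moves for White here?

0

White to move; king on h1.
In check: no.
Legal moves: none.
Count: 0.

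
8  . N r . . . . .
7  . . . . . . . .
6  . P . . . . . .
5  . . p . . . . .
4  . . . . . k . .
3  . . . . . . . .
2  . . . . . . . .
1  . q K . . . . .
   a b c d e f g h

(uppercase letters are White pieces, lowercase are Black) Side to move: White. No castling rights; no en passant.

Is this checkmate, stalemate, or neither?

neither

White to move; white king on c1.
In check: yes, from the black queen on b1.
Legal moves for White: Kd2, Kxb1.
White is in check but has 2 legal moves → neither.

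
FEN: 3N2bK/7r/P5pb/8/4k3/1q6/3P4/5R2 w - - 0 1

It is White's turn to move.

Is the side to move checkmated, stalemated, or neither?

checkmate

White to move; white king on h8.
In check: yes, from the black rook on h7.
King squares — g7: attacked by Bh6; h7: attacked by Bg8; g8: attacked by Qb3.
Legal moves for White: none.
In check with no legal moves → checkmate.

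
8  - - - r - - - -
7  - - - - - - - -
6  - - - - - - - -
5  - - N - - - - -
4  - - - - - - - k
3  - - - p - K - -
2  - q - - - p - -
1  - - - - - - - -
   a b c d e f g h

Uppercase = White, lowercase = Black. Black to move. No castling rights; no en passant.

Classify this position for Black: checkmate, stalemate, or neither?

Black to move; black king on h4.
In check: no.
Legal moves for Black include: Rh8, Rg8, Rf8+, Re8, Rc8, Rb8, Ra8, Rd7, Rd6, Rd5, Rd4, Kh5, Kg5, Kh3, Qh8, Qb8, Qg7, Qb7+, ... (list truncated; more exist).
Black has legal moves and is not in check → neither.

neither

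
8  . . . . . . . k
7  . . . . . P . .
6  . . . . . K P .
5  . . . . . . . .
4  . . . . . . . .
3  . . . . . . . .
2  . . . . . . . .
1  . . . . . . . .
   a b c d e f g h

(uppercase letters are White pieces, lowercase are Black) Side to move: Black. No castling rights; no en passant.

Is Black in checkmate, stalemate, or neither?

stalemate

Black to move; black king on h8.
In check: no.
King squares — g7: attacked by Kf6; h7: attacked by Pg6; g8: attacked by Pf7.
Legal moves for Black: none.
Not in check and no legal moves → stalemate.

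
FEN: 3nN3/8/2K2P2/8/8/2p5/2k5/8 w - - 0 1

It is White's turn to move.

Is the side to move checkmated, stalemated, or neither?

neither

White to move; white king on c6.
In check: yes, from the black knight on d8.
King squares — b5: available; c5: available; d5: available; b6: available; d6: available; b7: attacked by Nd8; c7: available; d7: available.
Legal moves for White: Kd7, Kc7, Kd6, Kb6, Kd5, Kc5, Kb5.
White is in check but has 7 legal moves → neither.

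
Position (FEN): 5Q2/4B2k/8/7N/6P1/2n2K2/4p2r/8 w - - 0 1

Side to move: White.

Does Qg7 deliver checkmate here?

After Qg7: black king on h7; in check: yes, from the white queen on g7.
King squares — g6: attacked by Qg7; h6: attacked by Qg7; g7: attacked by Nh5; g8: attacked by Qg7; h8: attacked by Qg7.
Black has no legal moves → checkmate.

yes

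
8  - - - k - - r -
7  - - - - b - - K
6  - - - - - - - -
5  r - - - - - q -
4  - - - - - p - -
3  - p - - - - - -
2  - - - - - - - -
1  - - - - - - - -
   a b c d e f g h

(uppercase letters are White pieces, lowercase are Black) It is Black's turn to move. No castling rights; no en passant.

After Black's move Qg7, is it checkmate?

After Qg7: white king on h7; in check: yes, from the black queen on g7.
King squares — g6: attacked by Qg7; h6: attacked by Qg7; g7: attacked by Rg8; g8: attacked by Qg7; h8: attacked by Qg7.
White has no legal moves → checkmate.

yes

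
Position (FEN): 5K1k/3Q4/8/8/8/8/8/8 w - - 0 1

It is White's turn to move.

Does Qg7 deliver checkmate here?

After Qg7: black king on h8; in check: yes, from the white queen on g7.
King squares — g7: attacked by Kf8; h7: attacked by Qg7; g8: attacked by Qg7.
Black has no legal moves → checkmate.

yes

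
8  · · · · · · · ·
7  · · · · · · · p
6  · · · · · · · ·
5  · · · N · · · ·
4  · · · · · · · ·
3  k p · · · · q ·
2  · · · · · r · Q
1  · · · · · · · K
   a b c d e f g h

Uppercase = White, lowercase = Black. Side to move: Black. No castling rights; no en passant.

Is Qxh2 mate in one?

yes

After Qxh2: white king on h1; in check: yes, from the black queen on h2.
King squares — g1: attacked by Qh2; g2: attacked by Rf2; h2: attacked by Rf2.
White has no legal moves → checkmate.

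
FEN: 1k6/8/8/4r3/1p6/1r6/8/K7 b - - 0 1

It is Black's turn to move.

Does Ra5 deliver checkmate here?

yes

After Ra5: white king on a1; in check: yes, from the black rook on a5.
King squares — b1: attacked by Rb3; a2: attacked by Ra5; b2: attacked by Rb3.
White has no legal moves → checkmate.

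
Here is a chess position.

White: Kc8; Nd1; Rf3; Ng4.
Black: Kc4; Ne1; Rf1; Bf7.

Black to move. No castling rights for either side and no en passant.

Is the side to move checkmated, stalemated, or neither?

neither

Black to move; black king on c4.
In check: no.
Legal moves for Black include: Bg8, Be8, Bg6, Be6+, Bh5, Bd5, Kd5, Kc5, Kb5, Kd4, Kb4, Rxf3, Rf2, Rh1, Rg1, Nxf3, Nd3, Ng2, ... (list truncated; more exist).
Black has legal moves and is not in check → neither.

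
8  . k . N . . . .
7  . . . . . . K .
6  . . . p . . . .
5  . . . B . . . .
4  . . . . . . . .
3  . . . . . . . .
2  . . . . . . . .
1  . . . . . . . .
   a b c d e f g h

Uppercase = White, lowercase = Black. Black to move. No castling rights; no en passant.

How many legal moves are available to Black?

3

Black to move; king on b8.
In check: no.
Legal moves: Kc8, Kc7, Ka7.
Count: 3.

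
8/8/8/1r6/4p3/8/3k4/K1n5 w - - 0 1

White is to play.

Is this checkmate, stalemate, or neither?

White to move; white king on a1.
In check: no.
King squares — b1: attacked by Rb5; a2: attacked by Nc1; b2: attacked by Rb5.
Legal moves for White: none.
Not in check and no legal moves → stalemate.

stalemate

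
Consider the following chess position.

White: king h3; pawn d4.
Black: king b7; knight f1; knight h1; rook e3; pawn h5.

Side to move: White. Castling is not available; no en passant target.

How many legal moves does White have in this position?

White to move; king on h3.
In check: yes, from the black rook on e3.
Legal moves: Kh4, Kg2.
Count: 2.

2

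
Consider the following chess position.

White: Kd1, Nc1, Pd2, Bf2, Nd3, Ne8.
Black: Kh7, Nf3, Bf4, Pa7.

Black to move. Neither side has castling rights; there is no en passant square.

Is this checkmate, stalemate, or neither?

neither

Black to move; black king on h7.
In check: no.
Legal moves for Black include: Kh8, Kg8, Kh6, Kg6, Bb8, Bc7, Bh6, Bd6, Bg5, Be5, Bg3, Be3, Bh2, Bxd2, Ng5, Ne5, Nh4, Nd4, ... (list truncated; more exist).
Black has legal moves and is not in check → neither.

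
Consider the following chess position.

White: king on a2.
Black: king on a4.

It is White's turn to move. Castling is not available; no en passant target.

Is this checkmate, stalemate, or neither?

neither

White to move; white king on a2.
In check: no.
Legal moves for White: Kb2, Kb1, Ka1.
White has 3 legal moves and is not in check → neither.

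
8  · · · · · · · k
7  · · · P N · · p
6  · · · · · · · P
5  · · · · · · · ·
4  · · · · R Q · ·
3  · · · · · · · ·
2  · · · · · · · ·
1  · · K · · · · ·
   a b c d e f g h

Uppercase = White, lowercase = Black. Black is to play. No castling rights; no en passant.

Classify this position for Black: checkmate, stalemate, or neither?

stalemate

Black to move; black king on h8.
In check: no.
King squares — g7: attacked by Ph6; h7: own pawn; g8: attacked by Ne7.
Legal moves for Black: none.
Not in check and no legal moves → stalemate.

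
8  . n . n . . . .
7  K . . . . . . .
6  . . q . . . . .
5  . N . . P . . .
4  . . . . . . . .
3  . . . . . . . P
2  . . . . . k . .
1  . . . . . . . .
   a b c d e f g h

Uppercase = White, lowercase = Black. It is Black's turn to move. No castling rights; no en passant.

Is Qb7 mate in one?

yes

After Qb7: white king on a7; in check: yes, from the black queen on b7.
King squares — a6: attacked by Qb7; b6: attacked by Qb7; b7: attacked by Nd8; a8: attacked by Qb7; b8: attacked by Qb7.
White has no legal moves → checkmate.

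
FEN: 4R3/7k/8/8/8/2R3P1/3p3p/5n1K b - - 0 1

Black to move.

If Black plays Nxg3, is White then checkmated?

After Nxg3: white king on h1; in check: yes, from the black knight on g3.
White has 3 legal replies: Kxh2, Kg2, Rxg3.
In check but a legal move exists → not checkmate.

no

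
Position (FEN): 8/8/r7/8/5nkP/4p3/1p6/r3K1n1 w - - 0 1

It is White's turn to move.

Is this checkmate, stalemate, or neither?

checkmate

White to move; white king on e1.
In check: yes, from the black rook on a1.
King squares — d1: attacked by Ra1; f1: attacked by Ra1; d2: attacked by Pe3; e2: attacked by Ng1; f2: attacked by Pe3.
Legal moves for White: none.
In check with no legal moves → checkmate.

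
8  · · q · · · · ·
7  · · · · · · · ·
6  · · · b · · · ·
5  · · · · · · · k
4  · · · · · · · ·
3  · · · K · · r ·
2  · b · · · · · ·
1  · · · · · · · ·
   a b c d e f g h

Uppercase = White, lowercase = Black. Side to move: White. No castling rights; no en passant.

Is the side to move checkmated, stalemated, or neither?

White to move; white king on d3.
In check: yes, from the black rook on g3.
Legal moves for White: Ke4, Ke2, Kd2.
White is in check but has 3 legal moves → neither.

neither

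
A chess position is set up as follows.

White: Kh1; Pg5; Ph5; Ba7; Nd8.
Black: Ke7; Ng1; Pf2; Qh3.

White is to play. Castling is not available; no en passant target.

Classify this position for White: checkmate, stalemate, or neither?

checkmate

White to move; white king on h1.
In check: yes, from the black queen on h3.
King squares — g1: attacked by Pf2; g2: attacked by Qh3; h2: attacked by Qh3.
Legal moves for White: none.
In check with no legal moves → checkmate.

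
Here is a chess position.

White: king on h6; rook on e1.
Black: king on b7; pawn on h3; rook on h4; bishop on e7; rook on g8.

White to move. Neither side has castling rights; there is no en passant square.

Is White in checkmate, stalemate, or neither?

White to move; white king on h6.
In check: yes, from the black rook on h4.
King squares — g5: attacked by Be7; h5: attacked by Rh4; g6: attacked by Rg8; g7: attacked by Rg8; h7: attacked by Rh4.
Legal moves for White: none.
In check with no legal moves → checkmate.

checkmate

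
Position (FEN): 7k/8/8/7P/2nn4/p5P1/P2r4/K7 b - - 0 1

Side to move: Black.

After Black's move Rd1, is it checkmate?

After Rd1: white king on a1; in check: yes, from the black rook on d1.
King squares — b1: attacked by Rd1; a2: own pawn; b2: attacked by Pa3.
White has no legal moves → checkmate.

yes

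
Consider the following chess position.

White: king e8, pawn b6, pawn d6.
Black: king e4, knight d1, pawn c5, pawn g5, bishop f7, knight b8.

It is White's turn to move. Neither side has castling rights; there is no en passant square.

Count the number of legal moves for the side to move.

4

White to move; king on e8.
In check: yes, from the black bishop on f7.
Legal moves: Kf8, Kd8, Kxf7, Ke7.
Count: 4.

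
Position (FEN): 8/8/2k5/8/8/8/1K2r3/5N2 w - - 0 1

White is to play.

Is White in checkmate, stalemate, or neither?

White to move; white king on b2.
In check: yes, from the black rook on e2.
Legal moves for White: Kc3, Kb3, Ka3, Kc1, Kb1, Ka1, Nd2.
White is in check but has 7 legal moves → neither.

neither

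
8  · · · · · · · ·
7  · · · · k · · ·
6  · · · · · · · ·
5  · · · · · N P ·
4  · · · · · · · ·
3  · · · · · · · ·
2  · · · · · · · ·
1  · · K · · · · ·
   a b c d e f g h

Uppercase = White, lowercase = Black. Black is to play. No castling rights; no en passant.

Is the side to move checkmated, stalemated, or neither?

Black to move; black king on e7.
In check: yes, from the white knight on f5.
Legal moves for Black: Kf8, Ke8, Kd8, Kf7, Kd7, Ke6.
Black is in check but has 6 legal moves → neither.

neither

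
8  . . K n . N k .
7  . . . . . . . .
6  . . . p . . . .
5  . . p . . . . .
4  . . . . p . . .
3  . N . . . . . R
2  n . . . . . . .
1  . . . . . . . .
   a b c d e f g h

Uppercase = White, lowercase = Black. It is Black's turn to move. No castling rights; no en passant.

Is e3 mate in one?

no

After e3: white king on c8; in check: no.
White is not in check, so this cannot be checkmate.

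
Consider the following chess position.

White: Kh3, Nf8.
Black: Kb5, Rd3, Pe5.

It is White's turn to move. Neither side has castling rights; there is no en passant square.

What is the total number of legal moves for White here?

4

White to move; king on h3.
In check: yes, from the black rook on d3.
Legal moves: Kh4, Kg4, Kh2, Kg2.
Count: 4.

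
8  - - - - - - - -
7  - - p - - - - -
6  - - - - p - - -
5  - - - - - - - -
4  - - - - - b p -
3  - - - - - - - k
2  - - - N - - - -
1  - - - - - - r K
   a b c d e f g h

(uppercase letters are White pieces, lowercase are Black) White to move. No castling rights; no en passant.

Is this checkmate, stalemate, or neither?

White to move; white king on h1.
In check: yes, from the black rook on g1.
Legal moves for White: Kxg1.
White is in check but has 1 legal move → neither.

neither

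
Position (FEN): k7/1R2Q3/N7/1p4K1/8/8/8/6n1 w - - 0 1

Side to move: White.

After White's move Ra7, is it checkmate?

yes

After Ra7: black king on a8; in check: yes, from the white rook on a7.
King squares — a7: attacked by Qe7; b7: attacked by Ra7; b8: attacked by Na6.
Black has no legal moves → checkmate.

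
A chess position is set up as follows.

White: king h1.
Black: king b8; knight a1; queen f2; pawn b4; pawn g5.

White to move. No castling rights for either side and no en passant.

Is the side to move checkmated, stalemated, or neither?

White to move; white king on h1.
In check: no.
King squares — g1: attacked by Qf2; g2: attacked by Qf2; h2: attacked by Qf2.
Legal moves for White: none.
Not in check and no legal moves → stalemate.

stalemate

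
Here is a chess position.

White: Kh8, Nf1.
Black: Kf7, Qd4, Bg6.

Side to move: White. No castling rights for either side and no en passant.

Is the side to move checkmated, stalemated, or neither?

checkmate

White to move; white king on h8.
In check: yes, from the black queen on d4.
King squares — g7: attacked by Qd4; h7: attacked by Bg6; g8: attacked by Kf7.
Legal moves for White: none.
In check with no legal moves → checkmate.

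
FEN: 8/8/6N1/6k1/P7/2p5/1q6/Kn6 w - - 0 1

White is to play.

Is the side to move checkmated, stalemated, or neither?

checkmate

White to move; white king on a1.
In check: yes, from the black queen on b2.
King squares — b1: attacked by Qb2; a2: attacked by Qb2; b2: attacked by Pc3.
Legal moves for White: none.
In check with no legal moves → checkmate.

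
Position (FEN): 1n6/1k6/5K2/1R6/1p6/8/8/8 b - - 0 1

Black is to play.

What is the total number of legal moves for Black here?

6

Black to move; king on b7.
In check: yes, from the white rook on b5.
Legal moves: Kc8, Ka8, Kc7, Ka7, Kc6, Ka6.
Count: 6.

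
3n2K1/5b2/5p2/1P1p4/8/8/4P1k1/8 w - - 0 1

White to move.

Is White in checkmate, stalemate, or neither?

neither

White to move; white king on g8.
In check: yes, from the black bishop on f7.
Legal moves for White: Kh8, Kf8, Kh7, Kg7.
White is in check but has 4 legal moves → neither.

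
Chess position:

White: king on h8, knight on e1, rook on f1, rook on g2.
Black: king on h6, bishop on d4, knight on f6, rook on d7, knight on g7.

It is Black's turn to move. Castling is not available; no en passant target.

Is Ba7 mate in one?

no

After Ba7: white king on h8; in check: no.
White is not in check, so this cannot be checkmate.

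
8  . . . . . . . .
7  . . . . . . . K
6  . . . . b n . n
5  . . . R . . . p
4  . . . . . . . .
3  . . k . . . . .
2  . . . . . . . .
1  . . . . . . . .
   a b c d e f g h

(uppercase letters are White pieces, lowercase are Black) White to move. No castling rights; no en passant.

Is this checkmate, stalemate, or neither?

White to move; white king on h7.
In check: yes, from the black knight on f6.
King squares — g6: available; h6: available; g7: available; g8: attacked by Be6; h8: available.
Legal moves for White: Kh8, Kg7, Kxh6, Kg6.
White is in check but has 4 legal moves → neither.

neither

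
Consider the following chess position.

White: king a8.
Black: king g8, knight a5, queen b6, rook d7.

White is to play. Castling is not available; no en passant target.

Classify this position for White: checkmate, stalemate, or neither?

White to move; white king on a8.
In check: no.
King squares — a7: attacked by Qb6; b7: attacked by Na5; b8: attacked by Qb6.
Legal moves for White: none.
Not in check and no legal moves → stalemate.

stalemate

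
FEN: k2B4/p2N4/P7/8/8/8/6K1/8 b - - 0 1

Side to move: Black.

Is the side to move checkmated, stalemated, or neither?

Black to move; black king on a8.
In check: no.
King squares — a7: own pawn; b7: attacked by Pa6; b8: attacked by Nd7.
Legal moves for Black: none.
Not in check and no legal moves → stalemate.

stalemate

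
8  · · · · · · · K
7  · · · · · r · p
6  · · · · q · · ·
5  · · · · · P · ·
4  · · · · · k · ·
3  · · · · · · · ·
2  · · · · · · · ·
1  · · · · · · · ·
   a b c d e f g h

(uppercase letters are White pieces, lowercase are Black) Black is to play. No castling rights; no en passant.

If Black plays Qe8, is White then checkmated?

yes

After Qe8: white king on h8; in check: yes, from the black queen on e8.
King squares — g7: attacked by Rf7; h7: attacked by Rf7; g8: attacked by Qe8.
White has no legal moves → checkmate.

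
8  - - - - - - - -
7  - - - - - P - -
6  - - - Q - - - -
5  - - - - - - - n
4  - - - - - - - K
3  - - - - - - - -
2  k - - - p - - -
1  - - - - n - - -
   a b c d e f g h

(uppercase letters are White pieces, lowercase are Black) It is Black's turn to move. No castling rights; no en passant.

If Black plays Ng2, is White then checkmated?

After Ng2: white king on h4; in check: yes, from the black knight on g2.
White has 4 legal replies: Kxh5, Kg5, Kg4, Kh3.
In check but a legal move exists → not checkmate.

no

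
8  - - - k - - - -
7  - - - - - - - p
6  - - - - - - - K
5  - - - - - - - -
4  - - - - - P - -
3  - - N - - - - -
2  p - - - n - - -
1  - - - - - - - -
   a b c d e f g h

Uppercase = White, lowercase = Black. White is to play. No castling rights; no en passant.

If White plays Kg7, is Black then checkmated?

After Kg7: black king on d8; in check: no.
Black is not in check, so this cannot be checkmate.

no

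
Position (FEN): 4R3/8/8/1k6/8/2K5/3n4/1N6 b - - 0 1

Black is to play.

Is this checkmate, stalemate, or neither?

neither

Black to move; black king on b5.
In check: no.
Legal moves for Black: Kc6, Kb6, Ka6, Kc5, Ka5, Ka4, Ne4+, Nc4, Nf3, Nb3, Nf1, Nxb1+.
Black has 12 legal moves and is not in check → neither.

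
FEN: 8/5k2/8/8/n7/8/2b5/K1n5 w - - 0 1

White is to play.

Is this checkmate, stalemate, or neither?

White to move; white king on a1.
In check: no.
King squares — b1: attacked by Bc2; a2: attacked by Nc1; b2: attacked by Na4.
Legal moves for White: none.
Not in check and no legal moves → stalemate.

stalemate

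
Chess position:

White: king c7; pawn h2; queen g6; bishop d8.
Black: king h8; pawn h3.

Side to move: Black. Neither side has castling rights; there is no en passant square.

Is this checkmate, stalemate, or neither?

stalemate

Black to move; black king on h8.
In check: no.
King squares — g7: attacked by Qg6; h7: attacked by Qg6; g8: attacked by Qg6.
Legal moves for Black: none.
Not in check and no legal moves → stalemate.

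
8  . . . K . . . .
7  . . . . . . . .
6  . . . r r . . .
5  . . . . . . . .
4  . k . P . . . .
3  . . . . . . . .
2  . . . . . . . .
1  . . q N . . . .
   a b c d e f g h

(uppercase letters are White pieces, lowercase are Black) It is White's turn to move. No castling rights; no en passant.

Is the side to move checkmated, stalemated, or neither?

checkmate

White to move; white king on d8.
In check: yes, from the black rook on d6.
King squares — c7: attacked by Qc1; d7: attacked by Rd6; e7: attacked by Re6; c8: attacked by Qc1; e8: attacked by Re6.
Legal moves for White: none.
In check with no legal moves → checkmate.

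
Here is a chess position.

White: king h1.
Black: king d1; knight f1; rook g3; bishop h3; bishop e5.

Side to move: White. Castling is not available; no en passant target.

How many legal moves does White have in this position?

0

White to move; king on h1.
In check: no.
Legal moves: none.
Count: 0.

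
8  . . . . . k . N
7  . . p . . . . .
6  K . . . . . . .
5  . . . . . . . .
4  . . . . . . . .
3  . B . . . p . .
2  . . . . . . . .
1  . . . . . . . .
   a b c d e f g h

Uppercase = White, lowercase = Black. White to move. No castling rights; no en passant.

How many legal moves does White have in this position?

White to move; king on a6.
In check: no.
Legal moves: Nf7, Ng6+, Kb7, Ka7, Kb5, Ka5, Bg8, Bf7, Be6, Bd5, Bc4, Ba4, Bc2, Ba2, Bd1.
Count: 15.

15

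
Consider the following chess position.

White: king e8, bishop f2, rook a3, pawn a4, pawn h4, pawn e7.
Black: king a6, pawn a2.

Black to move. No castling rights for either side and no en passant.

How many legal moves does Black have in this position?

Black to move; king on a6.
In check: no.
Legal moves: Kb7, Ka5, a1=Q, a1=R, a1=B, a1=N.
Count: 6.

6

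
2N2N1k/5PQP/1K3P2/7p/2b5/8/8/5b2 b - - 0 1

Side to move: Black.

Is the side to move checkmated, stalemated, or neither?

checkmate

Black to move; black king on h8.
In check: yes, from the white queen on g7.
King squares — g7: attacked by Pf6; h7: attacked by Qg7; g8: attacked by Pf7.
Legal moves for Black: none.
In check with no legal moves → checkmate.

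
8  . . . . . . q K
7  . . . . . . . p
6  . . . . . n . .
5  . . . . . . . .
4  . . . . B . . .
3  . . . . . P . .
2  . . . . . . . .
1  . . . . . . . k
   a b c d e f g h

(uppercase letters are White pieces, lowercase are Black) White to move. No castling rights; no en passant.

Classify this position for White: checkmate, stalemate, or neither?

White to move; white king on h8.
In check: yes, from the black queen on g8.
King squares — g7: attacked by Qg8; h7: attacked by Nf6; g8: attacked by Nf6.
Legal moves for White: none.
In check with no legal moves → checkmate.

checkmate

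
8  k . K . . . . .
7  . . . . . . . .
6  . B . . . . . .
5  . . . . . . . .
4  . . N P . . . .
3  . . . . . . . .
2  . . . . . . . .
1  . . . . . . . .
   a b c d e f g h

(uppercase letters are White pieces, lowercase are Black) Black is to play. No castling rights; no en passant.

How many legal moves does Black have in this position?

0

Black to move; king on a8.
In check: no.
Legal moves: none.
Count: 0.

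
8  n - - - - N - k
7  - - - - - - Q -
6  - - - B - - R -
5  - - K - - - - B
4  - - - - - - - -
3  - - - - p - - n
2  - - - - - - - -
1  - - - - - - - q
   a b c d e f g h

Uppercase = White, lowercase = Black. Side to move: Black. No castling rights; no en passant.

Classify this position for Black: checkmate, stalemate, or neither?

checkmate

Black to move; black king on h8.
In check: yes, from the white queen on g7.
King squares — g7: attacked by Rg6; h7: attacked by Qg7; g8: attacked by Qg7.
Legal moves for Black: none.
In check with no legal moves → checkmate.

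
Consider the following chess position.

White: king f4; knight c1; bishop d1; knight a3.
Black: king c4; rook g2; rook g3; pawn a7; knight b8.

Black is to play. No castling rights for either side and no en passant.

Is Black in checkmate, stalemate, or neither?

neither

Black to move; black king on c4.
In check: yes, from the white knight on a3.
King squares — b3: attacked by Nc1; c3: available; d3: attacked by Nc1; b4: available; d4: available; b5: attacked by Na3; c5: available; d5: available.
Legal moves for Black: Kd5, Kc5, Kd4, Kb4, Kc3, Rxa3.
Black is in check but has 6 legal moves → neither.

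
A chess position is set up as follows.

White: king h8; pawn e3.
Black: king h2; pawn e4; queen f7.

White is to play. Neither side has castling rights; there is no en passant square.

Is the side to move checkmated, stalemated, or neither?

stalemate

White to move; white king on h8.
In check: no.
King squares — g7: attacked by Qf7; h7: attacked by Qf7; g8: attacked by Qf7.
Legal moves for White: none.
Not in check and no legal moves → stalemate.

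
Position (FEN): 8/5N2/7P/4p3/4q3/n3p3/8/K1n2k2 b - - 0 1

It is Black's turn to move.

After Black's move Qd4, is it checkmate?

yes

After Qd4: white king on a1; in check: yes, from the black queen on d4.
King squares — b1: attacked by Na3; a2: attacked by Nc1; b2: attacked by Qd4.
White has no legal moves → checkmate.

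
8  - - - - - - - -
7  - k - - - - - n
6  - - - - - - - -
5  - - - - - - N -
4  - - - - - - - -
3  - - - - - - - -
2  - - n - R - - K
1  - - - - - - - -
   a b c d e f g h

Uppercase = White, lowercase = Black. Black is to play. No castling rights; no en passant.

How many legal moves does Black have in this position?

17

Black to move; king on b7.
In check: no.
Legal moves: Nf8, Nf6, Nxg5, Kc8, Kb8, Ka8, Kc7, Ka7, Kc6, Kb6, Ka6, Nd4, Nb4, Ne3, Na3, Ne1, Na1.
Count: 17.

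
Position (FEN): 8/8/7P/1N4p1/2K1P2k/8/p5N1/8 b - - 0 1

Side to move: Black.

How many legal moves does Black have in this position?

Black to move; king on h4.
In check: yes, from the white knight on g2.
Legal moves: Kh5, Kg4, Kh3, Kg3.
Count: 4.

4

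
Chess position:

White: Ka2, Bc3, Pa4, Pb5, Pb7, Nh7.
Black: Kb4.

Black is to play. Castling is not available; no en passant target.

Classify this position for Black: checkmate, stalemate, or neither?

Black to move; black king on b4.
In check: yes, from the white bishop on c3.
Legal moves for Black: Kc5, Kc4, Kxa4, Kxc3.
Black is in check but has 4 legal moves → neither.

neither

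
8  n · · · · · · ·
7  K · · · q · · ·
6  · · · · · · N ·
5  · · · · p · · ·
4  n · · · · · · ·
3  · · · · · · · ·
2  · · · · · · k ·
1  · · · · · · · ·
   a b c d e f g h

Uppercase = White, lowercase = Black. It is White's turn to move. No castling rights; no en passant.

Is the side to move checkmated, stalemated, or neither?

White to move; white king on a7.
In check: yes, from the black queen on e7.
Legal moves for White: Kb8, Kxa8, Ka6, Nxe7.
White is in check but has 4 legal moves → neither.

neither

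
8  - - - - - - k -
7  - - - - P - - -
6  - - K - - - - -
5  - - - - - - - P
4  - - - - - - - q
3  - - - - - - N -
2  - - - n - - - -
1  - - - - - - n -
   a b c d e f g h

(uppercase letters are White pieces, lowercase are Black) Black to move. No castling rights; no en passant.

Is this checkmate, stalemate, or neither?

Black to move; black king on g8.
In check: no.
Legal moves for Black include: Kh8, Kh7, Kg7, Kf7, Qxe7, Qf6+, Qxh5, Qg5, Qg4, Qf4, Qe4+, Qd4, Qc4+, Qb4, Qa4+, Qh3, Qxg3, Qh2, ... (list truncated; more exist).
Black has legal moves and is not in check → neither.

neither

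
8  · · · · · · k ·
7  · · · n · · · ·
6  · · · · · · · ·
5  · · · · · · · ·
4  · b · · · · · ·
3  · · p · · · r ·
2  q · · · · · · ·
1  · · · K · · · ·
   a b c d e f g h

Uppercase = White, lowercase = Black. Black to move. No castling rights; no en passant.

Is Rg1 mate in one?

After Rg1: white king on d1; in check: yes, from the black rook on g1.
King squares — c1: attacked by Rg1; e1: attacked by Rg1; c2: attacked by Qa2; d2: attacked by Qa2; e2: attacked by Qa2.
White has no legal moves → checkmate.

yes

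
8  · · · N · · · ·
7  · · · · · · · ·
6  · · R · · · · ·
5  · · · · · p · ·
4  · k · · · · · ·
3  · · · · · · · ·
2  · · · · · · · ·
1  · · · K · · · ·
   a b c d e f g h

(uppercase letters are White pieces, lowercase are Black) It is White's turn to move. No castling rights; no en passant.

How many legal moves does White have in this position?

White to move; king on d1.
In check: no.
Legal moves: Nf7, Nb7, Ne6, Rc8, Rc7, Rh6, Rg6, Rf6, Re6, Rd6, Rb6+, Ra6, Rc5, Rc4+, Rc3, Rc2, Rc1, Ke2, Kd2, Kc2, Ke1, Kc1.
Count: 22.

22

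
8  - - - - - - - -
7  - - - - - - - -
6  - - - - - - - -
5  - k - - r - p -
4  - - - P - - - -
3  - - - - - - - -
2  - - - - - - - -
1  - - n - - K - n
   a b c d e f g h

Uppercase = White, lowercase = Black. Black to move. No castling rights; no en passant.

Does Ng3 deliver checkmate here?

no

After Ng3: white king on f1; in check: yes, from the black knight on g3.
White has 3 legal replies: Kg2, Kf2, Kg1.
In check but a legal move exists → not checkmate.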